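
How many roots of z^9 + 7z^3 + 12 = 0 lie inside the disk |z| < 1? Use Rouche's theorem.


Step 1: On |z| = 1 the three terms have sizes |z^9| = 1^9 = 1, |7z^3| = 7*1^3 = 7, |12| = 12
Step 2: The dominant term is g(z) = 12; let h(z) = z^9 + 7z^3 so f = g + h
Step 3: On |z| = 1: |g| = 12 and |h| <= 1 + 7 = 8
Step 4: Since 12 > 8, |h| < |g| on |z| = 1, so by Rouche f has the same number of zeros as g inside |z| < 1
Step 5: g(z) = 12 is a nonzero constant with no zeros inside |z| < 1. Answer = 0

0


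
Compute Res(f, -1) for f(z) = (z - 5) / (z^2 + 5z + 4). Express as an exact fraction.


Step 1: Q(z) = z^2 + 5z + 4 = (z + 1)(z + 4)
Step 2: Q'(z) = 2z + 5
Step 3: Q'(-1) = 3, P(-1) = -6
Step 4: Res = P(-1)/Q'(-1) = -6/3 = -2

-2


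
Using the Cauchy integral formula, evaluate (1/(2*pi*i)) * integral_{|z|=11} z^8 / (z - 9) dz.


Step 1: f(z) = z^8, a = 9 is inside |z| = 11
Step 2: By Cauchy integral formula: (1/(2pi*i)) * integral = f(a)
Step 3: f(9) = 9^8 = 43046721

43046721


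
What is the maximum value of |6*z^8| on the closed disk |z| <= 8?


Step 1: On |z| = 8, |f(z)| = 6 * |z|^8 = 6 * 8^8
Step 2: By maximum modulus principle, maximum is on boundary.
Step 3: Maximum = 6 * 16777216 = 100663296

100663296


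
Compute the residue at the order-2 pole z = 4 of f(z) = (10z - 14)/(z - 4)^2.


Step 1: Pole of order 2 at z = 4
Step 2: Res = lim d/dz [(z - 4)^2 * f(z)] as z -> 4
Step 3: (z - 4)^2 * f(z) = 10z - 14
Step 4: d/dz[10z - 14] = 10

10


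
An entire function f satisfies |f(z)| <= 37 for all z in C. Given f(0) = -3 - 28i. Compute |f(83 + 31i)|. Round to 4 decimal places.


Step 1: By Liouville's theorem, a bounded entire function is constant.
Step 2: f(z) = f(0) = -3 - 28i for all z.
Step 3: |f(w)| = |-3 - 28i| = sqrt(9 + 784)
Step 4: = 28.1603

28.1603


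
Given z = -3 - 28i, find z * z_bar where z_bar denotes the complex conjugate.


Step 1: conj(z) = -3 + 28i
Step 2: z * conj(z) = (-3)^2 + (-28)^2
Step 3: = 9 + 784 = 793

793


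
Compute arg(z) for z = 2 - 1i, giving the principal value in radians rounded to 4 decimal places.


Step 1: z = 2 - 1i
Step 2: arg(z) = atan2(-1, 2)
Step 3: arg(z) = -0.4636

-0.4636


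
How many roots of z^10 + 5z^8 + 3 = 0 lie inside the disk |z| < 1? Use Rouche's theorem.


Step 1: On |z| = 1 the three terms have sizes |z^10| = 1^10 = 1, |5z^8| = 5*1^8 = 5, |3| = 3
Step 2: The dominant term is g(z) = 5z^8; let h(z) = z^10 + 3 so f = g + h
Step 3: On |z| = 1: |g| = 5 and |h| <= 1 + 3 = 4
Step 4: Since 5 > 4, |h| < |g| on |z| = 1, so by Rouche f has the same number of zeros as g inside |z| < 1
Step 5: g(z) = 5z^8 has 8 zeros (at the origin, multiplicity 8) inside |z| < 1. Answer = 8

8


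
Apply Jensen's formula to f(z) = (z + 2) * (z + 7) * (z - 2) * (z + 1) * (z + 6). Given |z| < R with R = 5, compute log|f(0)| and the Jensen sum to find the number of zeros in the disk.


Jensen's formula: (1/2pi)*integral log|f(Re^it)|dt = log|f(0)| + sum_{|a_k|<R} log(R/|a_k|)
Step 1: f(0) = 2 * 7 * (-2) * 1 * 6 = -168
Step 2: log|f(0)| = log|-2| + log|-7| + log|2| + log|-1| + log|-6| = 5.124
Step 3: Zeros inside |z| < 5: -2, 2, -1
Step 4: Jensen sum = log(5/2) + log(5/2) + log(5/1) = 3.442
Step 5: n(R) = number of terms in the Jensen sum = count of zeros inside |z| < 5 = 3

3


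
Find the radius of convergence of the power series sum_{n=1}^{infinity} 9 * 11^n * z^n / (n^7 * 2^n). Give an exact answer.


Step 1: General term a_n = 9 * 11^n / (n^7 * 2^n)
Step 2: By the root test, |a_n|^(1/n) = 9^(1/n) * 11 / (n^(7/n) * 2) -> 11/2 as n -> infinity (since 9^(1/n) -> 1 and n^(7/n) -> 1)
Step 3: R = 1/lim|a_n|^(1/n) = 2/11

2/11


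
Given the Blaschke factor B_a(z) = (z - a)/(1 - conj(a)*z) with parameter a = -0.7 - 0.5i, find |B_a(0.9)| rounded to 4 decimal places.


Step 1: Numerator z0 - a = 0.9 - (-0.7 - 0.5i) = 1.6 + 0.5i
Step 2: Denominator 1 - conj(a)*z0 = 1 - (-0.7 + 0.5i)*0.9 = 1.63 - 0.45i
Step 3: |z0 - a|^2 = 1.6^2 + 0.5^2 = 2.81; |1 - conj(a)*z0|^2 = 1.63^2 + (-0.45)^2 = 2.8594
Step 4: |B_a(0.9)| = sqrt(2.81 / 2.8594) = sqrt(0.982724)
Step 5: = 0.9913

0.9913


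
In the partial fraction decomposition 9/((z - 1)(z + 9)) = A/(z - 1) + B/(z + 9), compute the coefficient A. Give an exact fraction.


Step 1: Multiply both sides by (z - 1) and set z = 1
Step 2: A = 9 / (1 + 9)
Step 3: A = 9 / 10
Step 4: A = 9/10

9/10


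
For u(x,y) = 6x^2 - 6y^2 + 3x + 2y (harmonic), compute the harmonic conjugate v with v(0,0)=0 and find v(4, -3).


Step 1: v_x = -u_y = 12y - 2
Step 2: v_y = u_x = 12x + 3
Step 3: v = 12xy - 2x + 3y + C
Step 4: v(0,0) = 0 => C = 0
Step 5: v(4, -3) = -161

-161


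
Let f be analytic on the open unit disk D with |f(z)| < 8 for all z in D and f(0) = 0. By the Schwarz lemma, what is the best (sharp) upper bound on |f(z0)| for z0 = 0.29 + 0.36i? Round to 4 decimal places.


Step 1: g = f/8 maps D -> D with g(0) = 0, so by the Schwarz lemma |g(z)| <= |z|, i.e. |f(z)| <= 8|z|; this is sharp (f(z) = 8z).
Step 2: |z0|^2 = 0.29^2 + 0.36^2 = 0.2137
Step 3: |z0| = sqrt(0.2137) = 0.462277
Step 4: Best bound = 8 * |z0| = 8 * 0.462277 = 3.6982

3.6982


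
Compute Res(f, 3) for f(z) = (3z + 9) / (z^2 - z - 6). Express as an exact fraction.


Step 1: Q(z) = z^2 - z - 6 = (z - 3)(z + 2)
Step 2: Q'(z) = 2z - 1
Step 3: Q'(3) = 5, P(3) = 18
Step 4: Res = P(3)/Q'(3) = 18/5 = 18/5

18/5


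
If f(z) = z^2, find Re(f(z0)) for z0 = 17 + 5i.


Step 1: z0 = 17 + 5i
Step 2: z0^2 = 17^2 - 5^2 + 170i
Step 3: real part = 289 - 25 = 264

264


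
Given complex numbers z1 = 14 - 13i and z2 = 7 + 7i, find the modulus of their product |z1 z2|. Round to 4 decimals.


Step 1: |z1| = sqrt(14^2 + (-13)^2) = sqrt(365)
Step 2: |z2| = sqrt(7^2 + 7^2) = sqrt(98)
Step 3: |z1*z2| = |z1|*|z2| = sqrt(365) * sqrt(98) = sqrt(365 * 98) = sqrt(35770)
Step 4: = 189.1296

189.1296


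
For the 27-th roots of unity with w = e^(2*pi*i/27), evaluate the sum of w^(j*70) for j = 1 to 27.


Step 1: The sum sum_{j=1}^{n} w^(k*j) equals n if n | k, else 0.
Step 2: Here n = 27, k = 70
Step 3: Does n divide k? 27 | 70 -> False
Step 4: Sum = 0

0


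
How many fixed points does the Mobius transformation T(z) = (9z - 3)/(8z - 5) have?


Step 1: Fixed points satisfy T(z) = z
Step 2: 8z^2 - 14z + 3 = 0
Step 3: Discriminant = (-14)^2 - 4*8*3 = 100
Step 4: Number of fixed points = 2

2


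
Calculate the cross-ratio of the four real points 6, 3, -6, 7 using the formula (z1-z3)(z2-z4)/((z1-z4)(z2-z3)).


Step 1: (z1-z3)(z2-z4) = 12 * (-4) = -48
Step 2: (z1-z4)(z2-z3) = (-1) * 9 = -9
Step 3: Cross-ratio = 48/9 = 16/3

16/3


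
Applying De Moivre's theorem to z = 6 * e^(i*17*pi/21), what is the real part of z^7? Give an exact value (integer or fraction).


Step 1: By De Moivre's theorem, z^7 = 6^7 * e^(i*7*17*pi/21) = 279936 * (cos(17*pi/3) + i*sin(17*pi/3))
Step 2: |z|^7 = 6^7 = 279936
Step 3: Reduce the angle mod 2*pi: 17*pi/3 - 4*pi = 5*pi/3
Step 4: cos(5*pi/3) = 1/2
Step 5: Re(z^7) = 279936 * 1/2 = 139968

139968


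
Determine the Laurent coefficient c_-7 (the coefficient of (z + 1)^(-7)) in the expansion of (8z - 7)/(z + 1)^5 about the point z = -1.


Step 1: Write the numerator in powers of (z + 1): 8z - 7 = 8(z + 1) + (8*(-1) - 7) = 8(z + 1) - 15
Step 2: Divide by (z + 1)^5: f(z) = -15(z + 1)^(-5) + 8(z + 1)^(-4)
Step 3: This finite sum is the Laurent series of f about z = -1.
Step 4: Only the powers -5 and -4 appear, so the coefficient of (z + 1)^(-7) = 0

0


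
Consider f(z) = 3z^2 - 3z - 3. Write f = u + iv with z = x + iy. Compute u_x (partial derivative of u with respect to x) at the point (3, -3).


Step 1: f(z) = 3(x+iy)^2 - 3(x+iy) - 3
Step 2: u = 3(x^2 - y^2) - 3x - 3
Step 3: u_x = 6x - 3
Step 4: At (3, -3): u_x = 18 - 3 = 15

15


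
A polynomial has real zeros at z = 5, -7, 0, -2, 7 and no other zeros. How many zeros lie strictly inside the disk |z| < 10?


Step 1: Check each root:
  z = 5: |5| = 5 < 10
  z = -7: |-7| = 7 < 10
  z = 0: |0| = 0 < 10
  z = -2: |-2| = 2 < 10
  z = 7: |7| = 7 < 10
Step 2: Count = 5

5


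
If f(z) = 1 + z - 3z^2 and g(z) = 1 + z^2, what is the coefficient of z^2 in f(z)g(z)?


Step 1: z^2 term in f*g comes from: (1)*(z^2) + (z)*(0) + (-3z^2)*(1)
Step 2: = 1 + 0 - 3
Step 3: = -2

-2


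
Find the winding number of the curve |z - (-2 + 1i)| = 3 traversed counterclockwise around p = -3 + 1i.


Step 1: Center c = (-2, 1), radius = 3
Step 2: |p - c|^2 = (-1)^2 + 0^2 = 1
Step 3: r^2 = 9
Step 4: |p-c| < r so winding number = 1

1


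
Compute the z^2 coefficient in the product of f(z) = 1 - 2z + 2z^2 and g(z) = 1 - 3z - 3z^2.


Step 1: z^2 term in f*g comes from: (1)*(-3z^2) + (-2z)*(-3z) + (2z^2)*(1)
Step 2: = -3 + 6 + 2
Step 3: = 5

5


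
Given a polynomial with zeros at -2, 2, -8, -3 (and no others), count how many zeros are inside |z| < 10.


Step 1: Check each root:
  z = -2: |-2| = 2 < 10
  z = 2: |2| = 2 < 10
  z = -8: |-8| = 8 < 10
  z = -3: |-3| = 3 < 10
Step 2: Count = 4

4


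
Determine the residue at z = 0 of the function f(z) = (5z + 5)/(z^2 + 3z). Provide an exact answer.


Step 1: Q(z) = z^2 + 3z = (z)(z + 3)
Step 2: Q'(z) = 2z + 3
Step 3: Q'(0) = 3, P(0) = 5
Step 4: Res = P(0)/Q'(0) = 5/3 = 5/3

5/3


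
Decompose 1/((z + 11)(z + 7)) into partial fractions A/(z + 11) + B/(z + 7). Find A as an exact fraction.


Step 1: Multiply both sides by (z + 11) and set z = -11
Step 2: A = 1 / (-11 + 7)
Step 3: A = 1 / (-4)
Step 4: A = -1/4

-1/4


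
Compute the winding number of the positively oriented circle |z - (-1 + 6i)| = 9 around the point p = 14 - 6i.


Step 1: Center c = (-1, 6), radius = 9
Step 2: |p - c|^2 = 15^2 + (-12)^2 = 369
Step 3: r^2 = 81
Step 4: |p-c| > r so winding number = 0

0


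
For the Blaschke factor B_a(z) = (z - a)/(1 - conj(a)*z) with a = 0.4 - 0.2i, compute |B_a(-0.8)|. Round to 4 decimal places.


Step 1: Numerator z0 - a = -0.8 - (0.4 - 0.2i) = -1.2 + 0.2i
Step 2: Denominator 1 - conj(a)*z0 = 1 - (0.4 + 0.2i)*(-0.8) = 1.32 + 0.16i
Step 3: |z0 - a|^2 = (-1.2)^2 + 0.2^2 = 1.48; |1 - conj(a)*z0|^2 = 1.32^2 + 0.16^2 = 1.768
Step 4: |B_a(-0.8)| = sqrt(1.48 / 1.768) = sqrt(0.837104)
Step 5: = 0.9149

0.9149


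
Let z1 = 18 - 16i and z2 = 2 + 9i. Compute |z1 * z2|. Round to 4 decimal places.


Step 1: |z1| = sqrt(18^2 + (-16)^2) = sqrt(580)
Step 2: |z2| = sqrt(2^2 + 9^2) = sqrt(85)
Step 3: |z1*z2| = |z1|*|z2| = sqrt(580) * sqrt(85) = sqrt(580 * 85) = sqrt(49300)
Step 4: = 222.036

222.036


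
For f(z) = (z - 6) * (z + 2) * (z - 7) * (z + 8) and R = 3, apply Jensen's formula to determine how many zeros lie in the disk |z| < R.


Jensen's formula: (1/2pi)*integral log|f(Re^it)|dt = log|f(0)| + sum_{|a_k|<R} log(R/|a_k|)
Step 1: f(0) = (-6) * 2 * (-7) * 8 = 672
Step 2: log|f(0)| = log|6| + log|-2| + log|7| + log|-8| = 6.5103
Step 3: Zeros inside |z| < 3: -2
Step 4: Jensen sum = log(3/2) = 0.4055
Step 5: n(R) = number of terms in the Jensen sum = count of zeros inside |z| < 3 = 1

1


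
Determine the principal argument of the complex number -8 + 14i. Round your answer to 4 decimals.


Step 1: z = -8 + 14i
Step 2: arg(z) = atan2(14, -8)
Step 3: arg(z) = 2.0899

2.0899


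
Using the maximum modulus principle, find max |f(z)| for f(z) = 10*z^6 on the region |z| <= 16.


Step 1: On |z| = 16, |f(z)| = 10 * |z|^6 = 10 * 16^6
Step 2: By maximum modulus principle, maximum is on boundary.
Step 3: Maximum = 10 * 16777216 = 167772160

167772160


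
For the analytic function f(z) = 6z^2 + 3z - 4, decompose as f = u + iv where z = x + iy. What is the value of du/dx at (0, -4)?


Step 1: f(z) = 6(x+iy)^2 + 3(x+iy) - 4
Step 2: u = 6(x^2 - y^2) + 3x - 4
Step 3: u_x = 12x + 3
Step 4: At (0, -4): u_x = 0 + 3 = 3

3


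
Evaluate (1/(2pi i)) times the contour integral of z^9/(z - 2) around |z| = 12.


Step 1: f(z) = z^9, a = 2 is inside |z| = 12
Step 2: By Cauchy integral formula: (1/(2pi*i)) * integral = f(a)
Step 3: f(2) = 2^9 = 512

512


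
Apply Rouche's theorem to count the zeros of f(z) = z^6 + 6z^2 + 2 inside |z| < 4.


Step 1: On |z| = 4 the three terms have sizes |z^6| = 4^6 = 4096, |6z^2| = 6*4^2 = 96, |2| = 2
Step 2: The dominant term is g(z) = z^6; let h(z) = 6z^2 + 2 so f = g + h
Step 3: On |z| = 4: |g| = 4096 and |h| <= 96 + 2 = 98
Step 4: Since 4096 > 98, |h| < |g| on |z| = 4, so by Rouche f has the same number of zeros as g inside |z| < 4
Step 5: g(z) = z^6 has 6 zeros (all at the origin) inside |z| < 4. Answer = 6

6


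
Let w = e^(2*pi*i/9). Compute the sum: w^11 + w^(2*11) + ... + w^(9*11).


Step 1: The sum sum_{j=1}^{n} w^(k*j) equals n if n | k, else 0.
Step 2: Here n = 9, k = 11
Step 3: Does n divide k? 9 | 11 -> False
Step 4: Sum = 0

0


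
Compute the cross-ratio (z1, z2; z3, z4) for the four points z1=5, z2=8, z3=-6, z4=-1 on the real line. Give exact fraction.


Step 1: (z1-z3)(z2-z4) = 11 * 9 = 99
Step 2: (z1-z4)(z2-z3) = 6 * 14 = 84
Step 3: Cross-ratio = 99/84 = 33/28

33/28


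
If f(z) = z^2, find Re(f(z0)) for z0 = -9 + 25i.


Step 1: z0 = -9 + 25i
Step 2: z0^2 = (-9)^2 - 25^2 - 450i
Step 3: real part = 81 - 625 = -544

-544


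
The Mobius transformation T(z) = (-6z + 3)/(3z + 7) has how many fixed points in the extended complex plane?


Step 1: Fixed points satisfy T(z) = z
Step 2: 3z^2 + 13z - 3 = 0
Step 3: Discriminant = 13^2 - 4*3*(-3) = 205
Step 4: Number of fixed points = 2

2


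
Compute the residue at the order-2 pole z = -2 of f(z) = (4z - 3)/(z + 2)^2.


Step 1: Pole of order 2 at z = -2
Step 2: Res = lim d/dz [(z + 2)^2 * f(z)] as z -> -2
Step 3: (z + 2)^2 * f(z) = 4z - 3
Step 4: d/dz[4z - 3] = 4

4


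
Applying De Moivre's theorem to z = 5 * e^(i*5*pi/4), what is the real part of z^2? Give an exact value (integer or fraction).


Step 1: By De Moivre's theorem, z^2 = 5^2 * e^(i*2*5*pi/4) = 25 * (cos(5*pi/2) + i*sin(5*pi/2))
Step 2: |z|^2 = 5^2 = 25
Step 3: Reduce the angle mod 2*pi: 5*pi/2 - 2*pi = pi/2
Step 4: cos(pi/2) = 0
Step 5: Re(z^2) = 25 * 0 = 0

0


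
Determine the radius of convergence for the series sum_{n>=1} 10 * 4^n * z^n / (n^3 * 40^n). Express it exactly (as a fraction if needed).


Step 1: General term a_n = 10 * 4^n / (n^3 * 40^n)
Step 2: By the root test, |a_n|^(1/n) = 10^(1/n) * 4 / (n^(3/n) * 40) -> 4/40 as n -> infinity (since 10^(1/n) -> 1 and n^(3/n) -> 1)
Step 3: R = 1/lim|a_n|^(1/n) = 40/4 = 10

10


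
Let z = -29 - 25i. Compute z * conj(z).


Step 1: conj(z) = -29 + 25i
Step 2: z * conj(z) = (-29)^2 + (-25)^2
Step 3: = 841 + 625 = 1466

1466


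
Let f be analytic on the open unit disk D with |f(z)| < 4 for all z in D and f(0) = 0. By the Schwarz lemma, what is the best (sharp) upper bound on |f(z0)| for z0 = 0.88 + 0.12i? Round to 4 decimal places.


Step 1: g = f/4 maps D -> D with g(0) = 0, so by the Schwarz lemma |g(z)| <= |z|, i.e. |f(z)| <= 4|z|; this is sharp (f(z) = 4z).
Step 2: |z0|^2 = 0.88^2 + 0.12^2 = 0.7888
Step 3: |z0| = sqrt(0.7888) = 0.888144
Step 4: Best bound = 4 * |z0| = 4 * 0.888144 = 3.5526

3.5526


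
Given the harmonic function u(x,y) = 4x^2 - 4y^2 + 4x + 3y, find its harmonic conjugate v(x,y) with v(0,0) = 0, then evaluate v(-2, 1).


Step 1: v_x = -u_y = 8y - 3
Step 2: v_y = u_x = 8x + 4
Step 3: v = 8xy - 3x + 4y + C
Step 4: v(0,0) = 0 => C = 0
Step 5: v(-2, 1) = -6

-6


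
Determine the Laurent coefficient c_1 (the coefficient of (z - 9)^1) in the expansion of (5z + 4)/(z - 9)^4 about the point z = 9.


Step 1: Write the numerator in powers of (z - 9): 5z + 4 = 5(z - 9) + (5*9 + 4) = 5(z - 9) + 49
Step 2: Divide by (z - 9)^4: f(z) = 49(z - 9)^(-4) + 5(z - 9)^(-3)
Step 3: This finite sum is the Laurent series of f about z = 9.
Step 4: Only the powers -4 and -3 appear, so the coefficient of (z - 9)^1 = 0

0


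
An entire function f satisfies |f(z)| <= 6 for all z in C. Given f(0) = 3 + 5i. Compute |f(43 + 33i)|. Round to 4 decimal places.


Step 1: By Liouville's theorem, a bounded entire function is constant.
Step 2: f(z) = f(0) = 3 + 5i for all z.
Step 3: |f(w)| = |3 + 5i| = sqrt(9 + 25)
Step 4: = 5.831

5.831


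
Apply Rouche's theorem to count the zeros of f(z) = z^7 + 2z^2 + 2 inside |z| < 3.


Step 1: On |z| = 3 the three terms have sizes |z^7| = 3^7 = 2187, |2z^2| = 2*3^2 = 18, |2| = 2
Step 2: The dominant term is g(z) = z^7; let h(z) = 2z^2 + 2 so f = g + h
Step 3: On |z| = 3: |g| = 2187 and |h| <= 18 + 2 = 20
Step 4: Since 2187 > 20, |h| < |g| on |z| = 3, so by Rouche f has the same number of zeros as g inside |z| < 3
Step 5: g(z) = z^7 has 7 zeros (all at the origin) inside |z| < 3. Answer = 7

7


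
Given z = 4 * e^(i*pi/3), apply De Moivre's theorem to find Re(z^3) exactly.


Step 1: By De Moivre's theorem, z^3 = 4^3 * e^(i*3*pi/3) = 64 * (cos(pi) + i*sin(pi))
Step 2: |z|^3 = 4^3 = 64
Step 3: The angle pi already lies in [0, 2*pi)
Step 4: cos(pi) = -1
Step 5: Re(z^3) = 64 * (-1) = -64

-64


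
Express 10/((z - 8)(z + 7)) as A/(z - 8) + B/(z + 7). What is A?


Step 1: Multiply both sides by (z - 8) and set z = 8
Step 2: A = 10 / (8 + 7)
Step 3: A = 10 / 15
Step 4: A = 2/3

2/3


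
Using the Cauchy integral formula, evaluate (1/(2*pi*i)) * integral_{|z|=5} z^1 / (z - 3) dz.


Step 1: f(z) = z^1, a = 3 is inside |z| = 5
Step 2: By Cauchy integral formula: (1/(2pi*i)) * integral = f(a)
Step 3: f(3) = 3^1 = 3

3


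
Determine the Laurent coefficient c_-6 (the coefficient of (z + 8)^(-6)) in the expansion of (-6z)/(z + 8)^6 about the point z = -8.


Step 1: Write the numerator in powers of (z + 8): -6z = -6(z + 8) + (-6*(-8) + 0) = -6(z + 8) + 48
Step 2: Divide by (z + 8)^6: f(z) = 48(z + 8)^(-6) - 6(z + 8)^(-5)
Step 3: This finite sum is the Laurent series of f about z = -8.
Step 4: Coefficient of (z + 8)^(-6) = -6*(-8) + 0 = 48

48


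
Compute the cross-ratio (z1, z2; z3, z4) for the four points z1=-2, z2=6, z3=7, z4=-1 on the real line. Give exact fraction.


Step 1: (z1-z3)(z2-z4) = (-9) * 7 = -63
Step 2: (z1-z4)(z2-z3) = (-1) * (-1) = 1
Step 3: Cross-ratio = -63/1 = -63

-63


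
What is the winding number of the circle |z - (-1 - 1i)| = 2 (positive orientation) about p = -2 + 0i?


Step 1: Center c = (-1, -1), radius = 2
Step 2: |p - c|^2 = (-1)^2 + 1^2 = 2
Step 3: r^2 = 4
Step 4: |p-c| < r so winding number = 1

1


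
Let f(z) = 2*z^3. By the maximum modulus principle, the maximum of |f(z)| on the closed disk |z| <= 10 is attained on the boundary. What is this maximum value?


Step 1: On |z| = 10, |f(z)| = 2 * |z|^3 = 2 * 10^3
Step 2: By maximum modulus principle, maximum is on boundary.
Step 3: Maximum = 2 * 1000 = 2000

2000


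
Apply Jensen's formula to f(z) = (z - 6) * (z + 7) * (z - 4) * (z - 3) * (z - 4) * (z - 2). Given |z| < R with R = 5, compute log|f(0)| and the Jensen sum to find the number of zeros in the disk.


Jensen's formula: (1/2pi)*integral log|f(Re^it)|dt = log|f(0)| + sum_{|a_k|<R} log(R/|a_k|)
Step 1: f(0) = (-6) * 7 * (-4) * (-3) * (-4) * (-2) = -4032
Step 2: log|f(0)| = log|6| + log|-7| + log|4| + log|3| + log|4| + log|2| = 8.302
Step 3: Zeros inside |z| < 5: 4, 3, 4, 2
Step 4: Jensen sum = log(5/4) + log(5/3) + log(5/4) + log(5/2) = 1.8734
Step 5: n(R) = number of terms in the Jensen sum = count of zeros inside |z| < 5 = 4

4


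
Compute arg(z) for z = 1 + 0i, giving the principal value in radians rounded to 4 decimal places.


Step 1: z = 1 + 0i
Step 2: arg(z) = atan2(0, 1)
Step 3: arg(z) = 0.0

0.0


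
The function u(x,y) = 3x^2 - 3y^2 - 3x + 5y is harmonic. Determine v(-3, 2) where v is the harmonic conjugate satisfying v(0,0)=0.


Step 1: v_x = -u_y = 6y - 5
Step 2: v_y = u_x = 6x - 3
Step 3: v = 6xy - 5x - 3y + C
Step 4: v(0,0) = 0 => C = 0
Step 5: v(-3, 2) = -27

-27


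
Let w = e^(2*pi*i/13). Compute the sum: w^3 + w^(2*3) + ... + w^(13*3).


Step 1: The sum sum_{j=1}^{n} w^(k*j) equals n if n | k, else 0.
Step 2: Here n = 13, k = 3
Step 3: Does n divide k? 13 | 3 -> False
Step 4: Sum = 0

0


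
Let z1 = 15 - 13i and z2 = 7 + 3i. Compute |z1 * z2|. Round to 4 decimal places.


Step 1: |z1| = sqrt(15^2 + (-13)^2) = sqrt(394)
Step 2: |z2| = sqrt(7^2 + 3^2) = sqrt(58)
Step 3: |z1*z2| = |z1|*|z2| = sqrt(394) * sqrt(58) = sqrt(394 * 58) = sqrt(22852)
Step 4: = 151.1688

151.1688


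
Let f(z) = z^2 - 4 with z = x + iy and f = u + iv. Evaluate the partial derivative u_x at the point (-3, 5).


Step 1: f(z) = (x+iy)^2 - 4
Step 2: u = (x^2 - y^2) - 4
Step 3: u_x = 2x + 0
Step 4: At (-3, 5): u_x = -6 + 0 = -6

-6


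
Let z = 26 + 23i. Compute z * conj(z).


Step 1: conj(z) = 26 - 23i
Step 2: z * conj(z) = 26^2 + 23^2
Step 3: = 676 + 529 = 1205

1205


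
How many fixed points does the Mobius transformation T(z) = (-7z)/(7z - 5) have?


Step 1: Fixed points satisfy T(z) = z
Step 2: 7z^2 + 2z = 0
Step 3: Discriminant = 2^2 - 4*7*0 = 4
Step 4: Number of fixed points = 2

2


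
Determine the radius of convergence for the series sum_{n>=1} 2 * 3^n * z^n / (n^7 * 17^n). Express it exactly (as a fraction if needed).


Step 1: General term a_n = 2 * 3^n / (n^7 * 17^n)
Step 2: By the root test, |a_n|^(1/n) = 2^(1/n) * 3 / (n^(7/n) * 17) -> 3/17 as n -> infinity (since 2^(1/n) -> 1 and n^(7/n) -> 1)
Step 3: R = 1/lim|a_n|^(1/n) = 17/3

17/3


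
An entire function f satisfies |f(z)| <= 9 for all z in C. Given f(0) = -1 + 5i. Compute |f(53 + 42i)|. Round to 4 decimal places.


Step 1: By Liouville's theorem, a bounded entire function is constant.
Step 2: f(z) = f(0) = -1 + 5i for all z.
Step 3: |f(w)| = |-1 + 5i| = sqrt(1 + 25)
Step 4: = 5.099

5.099


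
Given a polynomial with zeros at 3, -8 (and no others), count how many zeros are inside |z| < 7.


Step 1: Check each root:
  z = 3: |3| = 3 < 7
  z = -8: |-8| = 8 >= 7
Step 2: Count = 1

1


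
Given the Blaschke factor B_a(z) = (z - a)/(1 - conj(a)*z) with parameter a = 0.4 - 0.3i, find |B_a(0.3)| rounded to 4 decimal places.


Step 1: Numerator z0 - a = 0.3 - (0.4 - 0.3i) = -0.1 + 0.3i
Step 2: Denominator 1 - conj(a)*z0 = 1 - (0.4 + 0.3i)*0.3 = 0.88 - 0.09i
Step 3: |z0 - a|^2 = (-0.1)^2 + 0.3^2 = 0.1; |1 - conj(a)*z0|^2 = 0.88^2 + (-0.09)^2 = 0.7825
Step 4: |B_a(0.3)| = sqrt(0.1 / 0.7825) = sqrt(0.127796)
Step 5: = 0.3575

0.3575


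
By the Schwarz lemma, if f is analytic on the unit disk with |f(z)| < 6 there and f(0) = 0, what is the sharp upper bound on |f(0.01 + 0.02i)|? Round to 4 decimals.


Step 1: g = f/6 maps D -> D with g(0) = 0, so by the Schwarz lemma |g(z)| <= |z|, i.e. |f(z)| <= 6|z|; this is sharp (f(z) = 6z).
Step 2: |z0|^2 = 0.01^2 + 0.02^2 = 0.0005
Step 3: |z0| = sqrt(0.0005) = 0.022361
Step 4: Best bound = 6 * |z0| = 6 * 0.022361 = 0.1342

0.1342


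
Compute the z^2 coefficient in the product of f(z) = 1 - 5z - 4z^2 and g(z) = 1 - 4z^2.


Step 1: z^2 term in f*g comes from: (1)*(-4z^2) + (-5z)*(0) + (-4z^2)*(1)
Step 2: = -4 + 0 - 4
Step 3: = -8

-8


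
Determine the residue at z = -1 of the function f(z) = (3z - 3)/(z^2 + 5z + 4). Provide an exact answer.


Step 1: Q(z) = z^2 + 5z + 4 = (z + 1)(z + 4)
Step 2: Q'(z) = 2z + 5
Step 3: Q'(-1) = 3, P(-1) = -6
Step 4: Res = P(-1)/Q'(-1) = -6/3 = -2

-2


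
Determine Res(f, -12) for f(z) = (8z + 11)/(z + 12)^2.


Step 1: Pole of order 2 at z = -12
Step 2: Res = lim d/dz [(z + 12)^2 * f(z)] as z -> -12
Step 3: (z + 12)^2 * f(z) = 8z + 11
Step 4: d/dz[8z + 11] = 8

8


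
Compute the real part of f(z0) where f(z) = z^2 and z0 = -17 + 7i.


Step 1: z0 = -17 + 7i
Step 2: z0^2 = (-17)^2 - 7^2 - 238i
Step 3: real part = 289 - 49 = 240

240


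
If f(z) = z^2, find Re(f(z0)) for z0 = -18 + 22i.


Step 1: z0 = -18 + 22i
Step 2: z0^2 = (-18)^2 - 22^2 - 792i
Step 3: real part = 324 - 484 = -160

-160


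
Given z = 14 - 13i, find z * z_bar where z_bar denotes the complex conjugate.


Step 1: conj(z) = 14 + 13i
Step 2: z * conj(z) = 14^2 + (-13)^2
Step 3: = 196 + 169 = 365

365


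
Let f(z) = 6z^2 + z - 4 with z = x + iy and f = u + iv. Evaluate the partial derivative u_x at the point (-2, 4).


Step 1: f(z) = 6(x+iy)^2 + (x+iy) - 4
Step 2: u = 6(x^2 - y^2) + x - 4
Step 3: u_x = 12x + 1
Step 4: At (-2, 4): u_x = -24 + 1 = -23

-23


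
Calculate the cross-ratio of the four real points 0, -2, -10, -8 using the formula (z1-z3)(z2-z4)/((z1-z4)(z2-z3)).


Step 1: (z1-z3)(z2-z4) = 10 * 6 = 60
Step 2: (z1-z4)(z2-z3) = 8 * 8 = 64
Step 3: Cross-ratio = 60/64 = 15/16

15/16


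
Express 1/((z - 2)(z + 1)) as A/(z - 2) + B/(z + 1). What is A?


Step 1: Multiply both sides by (z - 2) and set z = 2
Step 2: A = 1 / (2 + 1)
Step 3: A = 1 / 3
Step 4: A = 1/3

1/3


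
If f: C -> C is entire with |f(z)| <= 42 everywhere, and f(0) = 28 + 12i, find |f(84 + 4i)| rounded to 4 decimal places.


Step 1: By Liouville's theorem, a bounded entire function is constant.
Step 2: f(z) = f(0) = 28 + 12i for all z.
Step 3: |f(w)| = |28 + 12i| = sqrt(784 + 144)
Step 4: = 30.4631

30.4631


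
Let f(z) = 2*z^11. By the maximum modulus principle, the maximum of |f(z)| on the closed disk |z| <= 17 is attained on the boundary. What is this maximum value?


Step 1: On |z| = 17, |f(z)| = 2 * |z|^11 = 2 * 17^11
Step 2: By maximum modulus principle, maximum is on boundary.
Step 3: Maximum = 2 * 34271896307633 = 68543792615266

68543792615266


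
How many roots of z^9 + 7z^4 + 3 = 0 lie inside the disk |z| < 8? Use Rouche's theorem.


Step 1: On |z| = 8 the three terms have sizes |z^9| = 8^9 = 134217728, |7z^4| = 7*8^4 = 28672, |3| = 3
Step 2: The dominant term is g(z) = z^9; let h(z) = 7z^4 + 3 so f = g + h
Step 3: On |z| = 8: |g| = 134217728 and |h| <= 28672 + 3 = 28675
Step 4: Since 134217728 > 28675, |h| < |g| on |z| = 8, so by Rouche f has the same number of zeros as g inside |z| < 8
Step 5: g(z) = z^9 has 9 zeros (all at the origin) inside |z| < 8. Answer = 9

9


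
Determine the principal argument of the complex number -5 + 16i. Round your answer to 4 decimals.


Step 1: z = -5 + 16i
Step 2: arg(z) = atan2(16, -5)
Step 3: arg(z) = 1.8737

1.8737


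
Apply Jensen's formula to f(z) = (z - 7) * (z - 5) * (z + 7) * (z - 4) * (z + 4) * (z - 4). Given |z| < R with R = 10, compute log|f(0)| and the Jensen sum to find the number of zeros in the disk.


Jensen's formula: (1/2pi)*integral log|f(Re^it)|dt = log|f(0)| + sum_{|a_k|<R} log(R/|a_k|)
Step 1: f(0) = (-7) * (-5) * 7 * (-4) * 4 * (-4) = 15680
Step 2: log|f(0)| = log|7| + log|5| + log|-7| + log|4| + log|-4| + log|4| = 9.6601
Step 3: Zeros inside |z| < 10: 7, 5, -7, 4, -4, 4
Step 4: Jensen sum = log(10/7) + log(10/5) + log(10/7) + log(10/4) + log(10/4) + log(10/4) = 4.1554
Step 5: n(R) = number of terms in the Jensen sum = count of zeros inside |z| < 10 = 6

6


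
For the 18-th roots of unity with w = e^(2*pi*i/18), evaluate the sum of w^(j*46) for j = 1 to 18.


Step 1: The sum sum_{j=1}^{n} w^(k*j) equals n if n | k, else 0.
Step 2: Here n = 18, k = 46
Step 3: Does n divide k? 18 | 46 -> False
Step 4: Sum = 0

0


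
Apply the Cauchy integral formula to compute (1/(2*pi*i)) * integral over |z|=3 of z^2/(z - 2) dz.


Step 1: f(z) = z^2, a = 2 is inside |z| = 3
Step 2: By Cauchy integral formula: (1/(2pi*i)) * integral = f(a)
Step 3: f(2) = 2^2 = 4

4


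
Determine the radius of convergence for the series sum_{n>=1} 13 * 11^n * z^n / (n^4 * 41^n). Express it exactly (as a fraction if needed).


Step 1: General term a_n = 13 * 11^n / (n^4 * 41^n)
Step 2: By the root test, |a_n|^(1/n) = 13^(1/n) * 11 / (n^(4/n) * 41) -> 11/41 as n -> infinity (since 13^(1/n) -> 1 and n^(4/n) -> 1)
Step 3: R = 1/lim|a_n|^(1/n) = 41/11

41/11


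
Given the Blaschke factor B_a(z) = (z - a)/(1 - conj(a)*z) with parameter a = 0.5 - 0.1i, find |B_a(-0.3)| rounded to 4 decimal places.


Step 1: Numerator z0 - a = -0.3 - (0.5 - 0.1i) = -0.8 + 0.1i
Step 2: Denominator 1 - conj(a)*z0 = 1 - (0.5 + 0.1i)*(-0.3) = 1.15 + 0.03i
Step 3: |z0 - a|^2 = (-0.8)^2 + 0.1^2 = 0.65; |1 - conj(a)*z0|^2 = 1.15^2 + 0.03^2 = 1.3234
Step 4: |B_a(-0.3)| = sqrt(0.65 / 1.3234) = sqrt(0.491159)
Step 5: = 0.7008

0.7008


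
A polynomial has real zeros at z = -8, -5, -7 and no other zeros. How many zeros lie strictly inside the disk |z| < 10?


Step 1: Check each root:
  z = -8: |-8| = 8 < 10
  z = -5: |-5| = 5 < 10
  z = -7: |-7| = 7 < 10
Step 2: Count = 3

3


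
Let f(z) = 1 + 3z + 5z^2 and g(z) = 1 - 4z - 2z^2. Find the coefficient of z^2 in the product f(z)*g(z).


Step 1: z^2 term in f*g comes from: (1)*(-2z^2) + (3z)*(-4z) + (5z^2)*(1)
Step 2: = -2 - 12 + 5
Step 3: = -9

-9


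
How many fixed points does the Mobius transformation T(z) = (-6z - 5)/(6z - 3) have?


Step 1: Fixed points satisfy T(z) = z
Step 2: 6z^2 + 3z + 5 = 0
Step 3: Discriminant = 3^2 - 4*6*5 = -111
Step 4: Number of fixed points = 2

2


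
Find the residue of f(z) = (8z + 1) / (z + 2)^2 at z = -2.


Step 1: Pole of order 2 at z = -2
Step 2: Res = lim d/dz [(z + 2)^2 * f(z)] as z -> -2
Step 3: (z + 2)^2 * f(z) = 8z + 1
Step 4: d/dz[8z + 1] = 8

8


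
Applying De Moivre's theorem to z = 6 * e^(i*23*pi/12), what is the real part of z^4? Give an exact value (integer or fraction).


Step 1: By De Moivre's theorem, z^4 = 6^4 * e^(i*4*23*pi/12) = 1296 * (cos(23*pi/3) + i*sin(23*pi/3))
Step 2: |z|^4 = 6^4 = 1296
Step 3: Reduce the angle mod 2*pi: 23*pi/3 - 6*pi = 5*pi/3
Step 4: cos(5*pi/3) = 1/2
Step 5: Re(z^4) = 1296 * 1/2 = 648

648


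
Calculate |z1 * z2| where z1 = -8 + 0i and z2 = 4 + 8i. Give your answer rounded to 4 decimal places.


Step 1: |z1| = sqrt((-8)^2 + 0^2) = sqrt(64)
Step 2: |z2| = sqrt(4^2 + 8^2) = sqrt(80)
Step 3: |z1*z2| = |z1|*|z2| = sqrt(64) * sqrt(80) = sqrt(64 * 80) = sqrt(5120)
Step 4: = 71.5542

71.5542


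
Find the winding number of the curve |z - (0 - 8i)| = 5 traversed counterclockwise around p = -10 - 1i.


Step 1: Center c = (0, -8), radius = 5
Step 2: |p - c|^2 = (-10)^2 + 7^2 = 149
Step 3: r^2 = 25
Step 4: |p-c| > r so winding number = 0

0


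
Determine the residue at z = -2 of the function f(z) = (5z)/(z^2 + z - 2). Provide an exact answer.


Step 1: Q(z) = z^2 + z - 2 = (z + 2)(z - 1)
Step 2: Q'(z) = 2z + 1
Step 3: Q'(-2) = -3, P(-2) = -10
Step 4: Res = P(-2)/Q'(-2) = -10/(-3) = 10/3

10/3


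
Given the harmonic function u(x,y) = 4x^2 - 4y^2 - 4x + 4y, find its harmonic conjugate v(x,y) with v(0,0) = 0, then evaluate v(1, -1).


Step 1: v_x = -u_y = 8y - 4
Step 2: v_y = u_x = 8x - 4
Step 3: v = 8xy - 4x - 4y + C
Step 4: v(0,0) = 0 => C = 0
Step 5: v(1, -1) = -8

-8


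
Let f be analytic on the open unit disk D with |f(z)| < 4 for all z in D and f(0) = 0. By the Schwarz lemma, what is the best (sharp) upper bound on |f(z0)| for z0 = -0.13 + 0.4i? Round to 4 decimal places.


Step 1: g = f/4 maps D -> D with g(0) = 0, so by the Schwarz lemma |g(z)| <= |z|, i.e. |f(z)| <= 4|z|; this is sharp (f(z) = 4z).
Step 2: |z0|^2 = (-0.13)^2 + 0.4^2 = 0.1769
Step 3: |z0| = sqrt(0.1769) = 0.420595
Step 4: Best bound = 4 * |z0| = 4 * 0.420595 = 1.6824

1.6824


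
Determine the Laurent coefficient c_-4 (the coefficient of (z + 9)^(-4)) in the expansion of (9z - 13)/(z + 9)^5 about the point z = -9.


Step 1: Write the numerator in powers of (z + 9): 9z - 13 = 9(z + 9) + (9*(-9) - 13) = 9(z + 9) - 94
Step 2: Divide by (z + 9)^5: f(z) = -94(z + 9)^(-5) + 9(z + 9)^(-4)
Step 3: This finite sum is the Laurent series of f about z = -9.
Step 4: Coefficient of (z + 9)^(-4) = coefficient of (z + 9) in the re-centred numerator = 9

9


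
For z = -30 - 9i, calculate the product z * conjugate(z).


Step 1: conj(z) = -30 + 9i
Step 2: z * conj(z) = (-30)^2 + (-9)^2
Step 3: = 900 + 81 = 981

981


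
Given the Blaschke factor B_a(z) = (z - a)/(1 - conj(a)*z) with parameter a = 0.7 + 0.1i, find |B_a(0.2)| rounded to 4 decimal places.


Step 1: Numerator z0 - a = 0.2 - (0.7 + 0.1i) = -0.5 - 0.1i
Step 2: Denominator 1 - conj(a)*z0 = 1 - (0.7 - 0.1i)*0.2 = 0.86 + 0.02i
Step 3: |z0 - a|^2 = (-0.5)^2 + (-0.1)^2 = 0.26; |1 - conj(a)*z0|^2 = 0.86^2 + 0.02^2 = 0.74
Step 4: |B_a(0.2)| = sqrt(0.26 / 0.74) = sqrt(0.351351)
Step 5: = 0.5927

0.5927


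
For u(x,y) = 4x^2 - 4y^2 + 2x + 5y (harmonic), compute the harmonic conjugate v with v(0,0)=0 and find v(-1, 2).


Step 1: v_x = -u_y = 8y - 5
Step 2: v_y = u_x = 8x + 2
Step 3: v = 8xy - 5x + 2y + C
Step 4: v(0,0) = 0 => C = 0
Step 5: v(-1, 2) = -7

-7


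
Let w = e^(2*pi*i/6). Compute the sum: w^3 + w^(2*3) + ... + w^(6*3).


Step 1: The sum sum_{j=1}^{n} w^(k*j) equals n if n | k, else 0.
Step 2: Here n = 6, k = 3
Step 3: Does n divide k? 6 | 3 -> False
Step 4: Sum = 0

0


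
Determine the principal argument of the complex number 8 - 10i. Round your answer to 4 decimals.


Step 1: z = 8 - 10i
Step 2: arg(z) = atan2(-10, 8)
Step 3: arg(z) = -0.8961

-0.8961


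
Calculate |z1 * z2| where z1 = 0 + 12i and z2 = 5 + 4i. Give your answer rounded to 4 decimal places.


Step 1: |z1| = sqrt(0^2 + 12^2) = sqrt(144)
Step 2: |z2| = sqrt(5^2 + 4^2) = sqrt(41)
Step 3: |z1*z2| = |z1|*|z2| = sqrt(144) * sqrt(41) = sqrt(144 * 41) = sqrt(5904)
Step 4: = 76.8375

76.8375


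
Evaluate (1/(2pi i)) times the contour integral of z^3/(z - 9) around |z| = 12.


Step 1: f(z) = z^3, a = 9 is inside |z| = 12
Step 2: By Cauchy integral formula: (1/(2pi*i)) * integral = f(a)
Step 3: f(9) = 9^3 = 729

729


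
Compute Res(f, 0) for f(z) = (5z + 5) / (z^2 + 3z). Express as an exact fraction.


Step 1: Q(z) = z^2 + 3z = (z)(z + 3)
Step 2: Q'(z) = 2z + 3
Step 3: Q'(0) = 3, P(0) = 5
Step 4: Res = P(0)/Q'(0) = 5/3 = 5/3

5/3


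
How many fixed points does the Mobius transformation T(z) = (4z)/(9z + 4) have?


Step 1: Fixed points satisfy T(z) = z
Step 2: 9z^2 = 0
Step 3: Discriminant = 0^2 - 4*9*0 = 0
Step 4: Number of fixed points = 1

1


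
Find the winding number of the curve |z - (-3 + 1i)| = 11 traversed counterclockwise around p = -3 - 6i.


Step 1: Center c = (-3, 1), radius = 11
Step 2: |p - c|^2 = 0^2 + (-7)^2 = 49
Step 3: r^2 = 121
Step 4: |p-c| < r so winding number = 1

1


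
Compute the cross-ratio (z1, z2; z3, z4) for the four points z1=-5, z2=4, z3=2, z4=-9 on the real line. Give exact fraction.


Step 1: (z1-z3)(z2-z4) = (-7) * 13 = -91
Step 2: (z1-z4)(z2-z3) = 4 * 2 = 8
Step 3: Cross-ratio = -91/8 = -91/8

-91/8


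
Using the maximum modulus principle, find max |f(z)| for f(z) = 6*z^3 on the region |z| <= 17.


Step 1: On |z| = 17, |f(z)| = 6 * |z|^3 = 6 * 17^3
Step 2: By maximum modulus principle, maximum is on boundary.
Step 3: Maximum = 6 * 4913 = 29478

29478


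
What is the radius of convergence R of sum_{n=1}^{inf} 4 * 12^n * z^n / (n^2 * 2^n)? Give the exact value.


Step 1: General term a_n = 4 * 12^n / (n^2 * 2^n)
Step 2: By the root test, |a_n|^(1/n) = 4^(1/n) * 12 / (n^(2/n) * 2) -> 12/2 as n -> infinity (since 4^(1/n) -> 1 and n^(2/n) -> 1)
Step 3: R = 1/lim|a_n|^(1/n) = 2/12 = 1/6

1/6


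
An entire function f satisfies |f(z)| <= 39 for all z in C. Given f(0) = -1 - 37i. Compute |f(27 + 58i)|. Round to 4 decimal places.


Step 1: By Liouville's theorem, a bounded entire function is constant.
Step 2: f(z) = f(0) = -1 - 37i for all z.
Step 3: |f(w)| = |-1 - 37i| = sqrt(1 + 1369)
Step 4: = 37.0135

37.0135


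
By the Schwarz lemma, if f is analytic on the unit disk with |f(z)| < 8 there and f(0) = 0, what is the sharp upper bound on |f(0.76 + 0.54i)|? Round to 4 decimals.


Step 1: g = f/8 maps D -> D with g(0) = 0, so by the Schwarz lemma |g(z)| <= |z|, i.e. |f(z)| <= 8|z|; this is sharp (f(z) = 8z).
Step 2: |z0|^2 = 0.76^2 + 0.54^2 = 0.8692
Step 3: |z0| = sqrt(0.8692) = 0.932309
Step 4: Best bound = 8 * |z0| = 8 * 0.932309 = 7.4585

7.4585


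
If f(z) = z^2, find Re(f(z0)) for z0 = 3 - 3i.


Step 1: z0 = 3 - 3i
Step 2: z0^2 = 3^2 - (-3)^2 - 18i
Step 3: real part = 9 - 9 = 0

0


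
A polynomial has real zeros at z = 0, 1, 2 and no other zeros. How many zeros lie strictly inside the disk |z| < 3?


Step 1: Check each root:
  z = 0: |0| = 0 < 3
  z = 1: |1| = 1 < 3
  z = 2: |2| = 2 < 3
Step 2: Count = 3

3


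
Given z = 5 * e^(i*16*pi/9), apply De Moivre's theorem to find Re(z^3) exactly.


Step 1: By De Moivre's theorem, z^3 = 5^3 * e^(i*3*16*pi/9) = 125 * (cos(16*pi/3) + i*sin(16*pi/3))
Step 2: |z|^3 = 5^3 = 125
Step 3: Reduce the angle mod 2*pi: 16*pi/3 - 4*pi = 4*pi/3
Step 4: cos(4*pi/3) = -1/2
Step 5: Re(z^3) = 125 * (-1/2) = -125/2

-125/2


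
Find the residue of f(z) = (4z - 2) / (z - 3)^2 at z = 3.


Step 1: Pole of order 2 at z = 3
Step 2: Res = lim d/dz [(z - 3)^2 * f(z)] as z -> 3
Step 3: (z - 3)^2 * f(z) = 4z - 2
Step 4: d/dz[4z - 2] = 4

4


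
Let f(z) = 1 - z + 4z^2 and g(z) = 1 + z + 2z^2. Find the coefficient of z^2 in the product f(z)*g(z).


Step 1: z^2 term in f*g comes from: (1)*(2z^2) + (-z)*(z) + (4z^2)*(1)
Step 2: = 2 - 1 + 4
Step 3: = 5

5


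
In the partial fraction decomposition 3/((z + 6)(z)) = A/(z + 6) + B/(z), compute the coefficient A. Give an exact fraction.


Step 1: Multiply both sides by (z + 6) and set z = -6
Step 2: A = 3 / (-6 - 0)
Step 3: A = 3 / (-6)
Step 4: A = -1/2

-1/2


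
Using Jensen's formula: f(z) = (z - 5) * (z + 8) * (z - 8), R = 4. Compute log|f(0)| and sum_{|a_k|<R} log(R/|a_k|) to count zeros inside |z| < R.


Jensen's formula: (1/2pi)*integral log|f(Re^it)|dt = log|f(0)| + sum_{|a_k|<R} log(R/|a_k|)
Step 1: f(0) = (-5) * 8 * (-8) = 320
Step 2: log|f(0)| = log|5| + log|-8| + log|8| = 5.7683
Step 3: Zeros inside |z| < 4: none
Step 4: Jensen sum = (empty sum) = 0
Step 5: n(R) = number of terms in the Jensen sum = count of zeros inside |z| < 4 = 0

0


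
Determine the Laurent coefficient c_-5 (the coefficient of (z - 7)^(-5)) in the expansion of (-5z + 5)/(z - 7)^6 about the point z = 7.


Step 1: Write the numerator in powers of (z - 7): -5z + 5 = -5(z - 7) + (-5*7 + 5) = -5(z - 7) - 30
Step 2: Divide by (z - 7)^6: f(z) = -30(z - 7)^(-6) - 5(z - 7)^(-5)
Step 3: This finite sum is the Laurent series of f about z = 7.
Step 4: Coefficient of (z - 7)^(-5) = coefficient of (z - 7) in the re-centred numerator = -5

-5


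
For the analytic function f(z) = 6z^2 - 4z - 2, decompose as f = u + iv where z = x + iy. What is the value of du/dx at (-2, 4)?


Step 1: f(z) = 6(x+iy)^2 - 4(x+iy) - 2
Step 2: u = 6(x^2 - y^2) - 4x - 2
Step 3: u_x = 12x - 4
Step 4: At (-2, 4): u_x = -24 - 4 = -28

-28


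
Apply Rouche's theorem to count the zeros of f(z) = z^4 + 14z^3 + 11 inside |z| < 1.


Step 1: On |z| = 1 the three terms have sizes |z^4| = 1^4 = 1, |14z^3| = 14*1^3 = 14, |11| = 11
Step 2: The dominant term is g(z) = 14z^3; let h(z) = z^4 + 11 so f = g + h
Step 3: On |z| = 1: |g| = 14 and |h| <= 1 + 11 = 12
Step 4: Since 14 > 12, |h| < |g| on |z| = 1, so by Rouche f has the same number of zeros as g inside |z| < 1
Step 5: g(z) = 14z^3 has 3 zeros (at the origin, multiplicity 3) inside |z| < 1. Answer = 3

3


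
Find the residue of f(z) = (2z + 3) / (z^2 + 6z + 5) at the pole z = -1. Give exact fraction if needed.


Step 1: Q(z) = z^2 + 6z + 5 = (z + 1)(z + 5)
Step 2: Q'(z) = 2z + 6
Step 3: Q'(-1) = 4, P(-1) = 1
Step 4: Res = P(-1)/Q'(-1) = 1/4 = 1/4

1/4


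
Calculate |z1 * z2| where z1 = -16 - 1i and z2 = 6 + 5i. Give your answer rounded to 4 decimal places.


Step 1: |z1| = sqrt((-16)^2 + (-1)^2) = sqrt(257)
Step 2: |z2| = sqrt(6^2 + 5^2) = sqrt(61)
Step 3: |z1*z2| = |z1|*|z2| = sqrt(257) * sqrt(61) = sqrt(257 * 61) = sqrt(15677)
Step 4: = 125.2078

125.2078


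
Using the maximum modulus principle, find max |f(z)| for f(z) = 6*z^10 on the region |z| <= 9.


Step 1: On |z| = 9, |f(z)| = 6 * |z|^10 = 6 * 9^10
Step 2: By maximum modulus principle, maximum is on boundary.
Step 3: Maximum = 6 * 3486784401 = 20920706406

20920706406


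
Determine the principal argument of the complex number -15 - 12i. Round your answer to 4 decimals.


Step 1: z = -15 - 12i
Step 2: arg(z) = atan2(-12, -15)
Step 3: arg(z) = -2.4669

-2.4669
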